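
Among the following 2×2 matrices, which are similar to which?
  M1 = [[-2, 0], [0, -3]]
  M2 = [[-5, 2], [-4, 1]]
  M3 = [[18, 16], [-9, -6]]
3 classes: {M1}, {M2}, {M3}

Characteristic polynomials: χ_{M1} = (x + 2)(x + 3), χ_{M2} = (x + 1)(x + 3), χ_{M3} = (x - 6)^2.

{M1}: invariant factors (x + 2)(x + 3).

{M2}: invariant factors (x + 1)(x + 3).

{M3}: invariant factors (x - 6)^2.

Matrices are similar if and only if their invariant-factor lists agree; the partition into similarity classes is {M1}, {M2}, {M3}.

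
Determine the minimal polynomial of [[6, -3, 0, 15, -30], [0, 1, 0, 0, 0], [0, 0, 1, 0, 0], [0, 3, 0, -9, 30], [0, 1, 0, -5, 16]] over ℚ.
The characteristic polynomial factors as (x - 6)^2(x - 1)^3. The minimal polynomial is ∏(x - λ)^{k_λ} where k_λ is the size of the largest Jordan block at λ.

For λ = 1: rank(A - I) = 3, and the largest Jordan block has size 2 (the smallest k with rank((A - I)^k) = rank((A - I)^(k+1))).
For λ = 6: rank(A - 6I) = 3, and the largest Jordan block has size 1 (the smallest k with rank((A - 6I)^k) = rank((A - 6I)^(k+1))).

So m_A(x) = (x - 6)(x - 1)^2.

m_A(x) = (x - 6)(x - 1)^2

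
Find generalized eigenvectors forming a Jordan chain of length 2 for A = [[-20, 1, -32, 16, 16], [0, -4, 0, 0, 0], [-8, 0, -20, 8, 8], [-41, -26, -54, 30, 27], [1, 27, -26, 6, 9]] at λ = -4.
v_1 = [[-2, 1, 0, 0, -2]]^T, v_2 = [[1, 0, 0, 2, -1]]^T

We seek v_1 ∈ ker((A + 4I)^2) \ ker(A + 4I), then set v_{i+1} = (A + 4I) v_i.

One such chain is v_1 = [[-2, 1, 0, 0, -2]]^T, v_2 = [[1, 0, 0, 2, -1]]^T. Check: (A + 4I) v_2 = [[0, 0, 0, 0, 0]]^T = 0.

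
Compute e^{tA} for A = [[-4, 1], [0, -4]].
A has Jordan form J = [[-4, 1], [0, -4]] with A = PJP^{-1}, so e^{tA} = P e^{tJ} P^{-1}.

For a Jordan block J_k(λ), e^{tJ_k(λ)} = e^{λt} · (I + tN + t^2 N^2/2! + ... + t^{k-1} N^{k-1}/(k-1)!) where N is the nilpotent superdiagonal part.

Assembling the blocks and conjugating back gives the entries of e^{tA} as shown above.

e^{tA} = [[e^{-4*t}, t*e^{-4*t}], [0, e^{-4*t}]]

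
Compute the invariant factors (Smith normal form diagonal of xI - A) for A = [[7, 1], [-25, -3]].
(x - 2)^2

The Jordan structure of A has elementary divisors (x - 2)^2. Arranging the block sizes at each eigenvalue in decreasing order and taking row products gives the invariant factors.

Invariant factors (smallest first, each dividing the next): (x - 2)^2.

Check: the last factor (x - 2)^2 is the minimal polynomial, and the product (x - 2)^2 is the characteristic polynomial.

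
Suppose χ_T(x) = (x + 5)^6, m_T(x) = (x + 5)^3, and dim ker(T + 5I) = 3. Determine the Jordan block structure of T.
Jordan blocks: (-5, 3), (-5, 2), (-5, 1)

λ = -5: algebraic multiplicity 6 (exponent in χ_T), largest block size 3 (exponent in m_T), 3 blocks (geometric multiplicity). These force block sizes [3, 2, 1].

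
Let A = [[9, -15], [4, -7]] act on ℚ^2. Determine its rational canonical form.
The invariant factors of A (the non-unit diagonal entries of the Smith normal form of xI - A over ℚ[x]) are (x - 3)(x + 1), each dividing the next. The characteristic polynomial is their product, (x - 3)(x + 1).

The rational canonical form is the block-diagonal matrix of companion matrices C(f_i):
R = [[0, 3], [1, 2]].

R = [[0, 3], [1, 2]]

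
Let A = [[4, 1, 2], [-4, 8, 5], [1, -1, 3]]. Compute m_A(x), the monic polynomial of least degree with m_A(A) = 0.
m_A(x) = (x - 5)^3

The characteristic polynomial factors as (x - 5)^3. The minimal polynomial is ∏(x - λ)^{k_λ} where k_λ is the size of the largest Jordan block at λ.

For λ = 5: rank(A - 5I) = 2, and the largest Jordan block has size 3 (the smallest k with rank((A - 5I)^k) = rank((A - 5I)^(k+1))).

So m_A(x) = (x - 5)^3.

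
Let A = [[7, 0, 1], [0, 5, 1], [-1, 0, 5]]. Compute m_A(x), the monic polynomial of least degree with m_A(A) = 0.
m_A(x) = (x - 6)^2(x - 5)

The characteristic polynomial factors as (x - 6)^2(x - 5). The minimal polynomial is ∏(x - λ)^{k_λ} where k_λ is the size of the largest Jordan block at λ.

For λ = 5: rank(A - 5I) = 2, and the largest Jordan block has size 1 (the smallest k with rank((A - 5I)^k) = rank((A - 5I)^(k+1))).
For λ = 6: rank(A - 6I) = 2, and the largest Jordan block has size 2 (the smallest k with rank((A - 6I)^k) = rank((A - 6I)^(k+1))).

So m_A(x) = (x - 6)^2(x - 5).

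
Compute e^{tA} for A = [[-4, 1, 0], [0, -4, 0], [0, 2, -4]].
e^{tA} = [[e^{-4*t}, t*e^{-4*t}, 0], [0, e^{-4*t}, 0], [0, 2*t*e^{-4*t}, e^{-4*t}]]

A has Jordan form J = [[-4, 1, 0], [0, -4, 0], [0, 0, -4]] with A = PJP^{-1}, so e^{tA} = P e^{tJ} P^{-1}.

For a Jordan block J_k(λ), e^{tJ_k(λ)} = e^{λt} · (I + tN + t^2 N^2/2! + ... + t^{k-1} N^{k-1}/(k-1)!) where N is the nilpotent superdiagonal part.

Assembling the blocks and conjugating back gives the entries of e^{tA} as shown above.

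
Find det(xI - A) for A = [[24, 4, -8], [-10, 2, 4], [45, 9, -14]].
χ_A(x) = (x - 4)^3

xI - A = [[x - 24, -4, 8], [10, x - 2, -4], [-45, -9, x + 14]].

Expanding det(xI - A) along the first row:
det(xI - A) = + (x - 24)·det([[x - 2, -4], [-9, x + 14]]) - (-4)·det([[10, -4], [-45, x + 14]]) + (8)·det([[10, x - 2], [-45, -9]]).

Evaluating gives χ_A(x) = x^3 - 12x^2 + 48x - 64 = (x - 4)^3.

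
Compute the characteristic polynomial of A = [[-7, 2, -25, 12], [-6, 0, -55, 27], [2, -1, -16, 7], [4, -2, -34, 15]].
xI - A = [[x + 7, -2, 25, -12], [6, x, 55, -27], [-2, 1, x + 16, -7], [-4, 2, 34, x - 15]].

Expanding det(xI - A) along the first row:
det(xI - A) = + (x + 7)·det([[x, 55, -27], [1, x + 16, -7], [2, 34, x - 15]]) - (-2)·det([[6, 55, -27], [-2, x + 16, -7], [-4, 34, x - 15]]) + (25)·det([[6, x, -27], [-2, 1, -7], [-4, 2, x - 15]]) - (-12)·det([[6, x, 55], [-2, 1, x + 16], [-4, 2, 34]]).

Evaluating gives χ_A(x) = x^4 + 8x^3 + 18x^2 - 27 = (x - 1)(x + 3)^3.

χ_A(x) = (x - 1)(x + 3)^3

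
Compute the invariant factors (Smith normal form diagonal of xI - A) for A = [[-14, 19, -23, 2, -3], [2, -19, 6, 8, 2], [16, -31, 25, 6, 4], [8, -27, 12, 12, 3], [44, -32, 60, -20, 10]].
(x - 6)^2(x - 3)^2(x + 4)

The Jordan structure of A has elementary divisors (x + 4), (x - 3)^2, (x - 6)^2. Arranging the block sizes at each eigenvalue in decreasing order and taking row products gives the invariant factors.

Invariant factors (smallest first, each dividing the next): (x - 6)^2(x - 3)^2(x + 4).

Check: the last factor (x - 6)^2(x - 3)^2(x + 4) is the minimal polynomial, and the product (x - 6)^2(x - 3)^2(x + 4) is the characteristic polynomial.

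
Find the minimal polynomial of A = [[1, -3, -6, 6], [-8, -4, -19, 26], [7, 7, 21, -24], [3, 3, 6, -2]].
m_A(x) = (x - 4)^3

The characteristic polynomial factors as (x - 4)^4. The minimal polynomial is ∏(x - λ)^{k_λ} where k_λ is the size of the largest Jordan block at λ.

For λ = 4: rank(A - 4I) = 2, and the largest Jordan block has size 3 (the smallest k with rank((A - 4I)^k) = rank((A - 4I)^(k+1))).

So m_A(x) = (x - 4)^3.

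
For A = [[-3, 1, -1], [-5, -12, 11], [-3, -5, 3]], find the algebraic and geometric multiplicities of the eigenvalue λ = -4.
The characteristic polynomial is (x + 4)^3, so the factor x + 4 appears with exponent 3: the algebraic multiplicity is 3.

rank(A + 4I) = 2, so the eigenspace has dimension 3 - 2 = 1: the geometric multiplicity is 1.

Since 1 < 3, A is not diagonalizable.

algebraic multiplicity 3, geometric multiplicity 1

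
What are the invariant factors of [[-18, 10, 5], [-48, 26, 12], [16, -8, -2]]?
x - 2, (x - 2)^2

The Jordan structure of A has elementary divisors (x - 2)^2, (x - 2). Arranging the block sizes at each eigenvalue in decreasing order and taking row products gives the invariant factors.

Invariant factors (smallest first, each dividing the next): x - 2, (x - 2)^2.

Check: the last factor (x - 2)^2 is the minimal polynomial, and the product (x - 2)^3 is the characteristic polynomial.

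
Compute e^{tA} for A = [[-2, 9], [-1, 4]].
A has Jordan form J = [[1, 1], [0, 1]] with A = PJP^{-1}, so e^{tA} = P e^{tJ} P^{-1}.

For a Jordan block J_k(λ), e^{tJ_k(λ)} = e^{λt} · (I + tN + t^2 N^2/2! + ... + t^{k-1} N^{k-1}/(k-1)!) where N is the nilpotent superdiagonal part.

Assembling the blocks and conjugating back gives the entries of e^{tA} as shown above.

e^{tA} = [[(1 - 3*t)*e^{t}, 9*t*e^{t}], [-t*e^{t}, (3*t + 1)*e^{t}]]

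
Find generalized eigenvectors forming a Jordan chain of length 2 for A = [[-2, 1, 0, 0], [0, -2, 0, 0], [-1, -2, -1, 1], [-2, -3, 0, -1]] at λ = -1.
We seek v_1 ∈ ker((A + I)^2) \ ker(A + I), then set v_{i+1} = (A + I) v_i.

One such chain is v_1 = [[0, 0, -1, 1]]^T, v_2 = [[0, 0, 1, 0]]^T. Check: (A + I) v_2 = [[0, 0, 0, 0]]^T = 0.

v_1 = [[0, 0, -1, 1]]^T, v_2 = [[0, 0, 1, 0]]^T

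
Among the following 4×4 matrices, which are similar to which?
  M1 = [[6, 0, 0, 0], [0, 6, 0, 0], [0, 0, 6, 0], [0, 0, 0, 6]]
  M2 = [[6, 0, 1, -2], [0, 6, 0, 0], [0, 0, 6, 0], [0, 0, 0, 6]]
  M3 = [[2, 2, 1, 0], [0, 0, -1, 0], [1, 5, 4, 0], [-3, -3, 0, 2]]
Characteristic polynomials: χ_{M1} = (x - 6)^4, χ_{M2} = (x - 6)^4, χ_{M3} = (x - 2)^4.

{M1}: invariant factors x - 6, x - 6, x - 6, x - 6.

{M2}: invariant factors x - 6, x - 6, (x - 6)^2.

{M3}: invariant factors x - 2, (x - 2)^3.

Matrices are similar if and only if their invariant-factor lists agree; the partition into similarity classes is {M1}, {M2}, {M3}.

3 classes: {M1}, {M2}, {M3}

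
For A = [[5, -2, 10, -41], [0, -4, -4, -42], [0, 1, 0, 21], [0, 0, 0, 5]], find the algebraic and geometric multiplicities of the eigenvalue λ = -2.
The characteristic polynomial is (x - 5)^2(x + 2)^2, so the factor x + 2 appears with exponent 2: the algebraic multiplicity is 2.

rank(A + 2I) = 3, so the eigenspace has dimension 4 - 3 = 1: the geometric multiplicity is 1.

Since 1 < 2, A is not diagonalizable.

algebraic multiplicity 2, geometric multiplicity 1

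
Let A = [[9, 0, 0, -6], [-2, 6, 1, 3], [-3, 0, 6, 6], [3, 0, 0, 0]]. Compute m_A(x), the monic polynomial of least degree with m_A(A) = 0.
m_A(x) = (x - 6)^2(x - 3)

The characteristic polynomial factors as (x - 6)^3(x - 3). The minimal polynomial is ∏(x - λ)^{k_λ} where k_λ is the size of the largest Jordan block at λ.

For λ = 3: rank(A - 3I) = 3, and the largest Jordan block has size 1 (the smallest k with rank((A - 3I)^k) = rank((A - 3I)^(k+1))).
For λ = 6: rank(A - 6I) = 2, and the largest Jordan block has size 2 (the smallest k with rank((A - 6I)^k) = rank((A - 6I)^(k+1))).

So m_A(x) = (x - 6)^2(x - 3).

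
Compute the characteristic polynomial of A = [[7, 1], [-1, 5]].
χ_A(x) = (x - 6)^2

xI - A = [[x - 7, -1], [1, x - 5]].

Expanding det(xI - A) along the first row:
det(xI - A) = + (x - 7)·det([[x - 5]]) - (-1)·det([[1]]).

Evaluating gives χ_A(x) = x^2 - 12x + 36 = (x - 6)^2.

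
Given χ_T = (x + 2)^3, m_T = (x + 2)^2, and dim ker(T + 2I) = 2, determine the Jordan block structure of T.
Jordan blocks: (-2, 2), (-2, 1)

λ = -2: algebraic multiplicity 3 (exponent in χ_T), largest block size 2 (exponent in m_T), 2 blocks (geometric multiplicity). These force block sizes [2, 1].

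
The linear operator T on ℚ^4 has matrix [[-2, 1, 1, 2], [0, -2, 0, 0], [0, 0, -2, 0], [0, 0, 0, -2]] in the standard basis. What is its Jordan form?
The characteristic polynomial is det(xI - A) = (x + 2)^4, so the eigenvalues are -2 (algebraic multiplicity 4).

For λ = -2: rank(A + 2I) = 1, rank((A + 2I)^2) = 0. The eigenspace has dimension 4 - 1 = 3, so there are 3 Jordan blocks; the rank sequence gives block sizes [2, 1, 1].

Assembling the blocks gives the Jordan form J above.

J = [[-2, 1, 0, 0], [0, -2, 0, 0], [0, 0, -2, 0], [0, 0, 0, -2]]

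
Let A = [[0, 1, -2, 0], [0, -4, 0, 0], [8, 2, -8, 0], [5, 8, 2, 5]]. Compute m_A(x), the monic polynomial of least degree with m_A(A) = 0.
The characteristic polynomial factors as (x - 5)(x + 4)^3. The minimal polynomial is ∏(x - λ)^{k_λ} where k_λ is the size of the largest Jordan block at λ.

For λ = -4: rank(A + 4I) = 2, and the largest Jordan block has size 2 (the smallest k with rank((A + 4I)^k) = rank((A + 4I)^(k+1))).
For λ = 5: rank(A - 5I) = 3, and the largest Jordan block has size 1 (the smallest k with rank((A - 5I)^k) = rank((A - 5I)^(k+1))).

So m_A(x) = (x - 5)(x + 4)^2.

m_A(x) = (x - 5)(x + 4)^2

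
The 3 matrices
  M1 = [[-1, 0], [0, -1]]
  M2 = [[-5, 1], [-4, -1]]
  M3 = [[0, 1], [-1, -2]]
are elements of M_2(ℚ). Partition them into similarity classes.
3 classes: {M1}, {M2}, {M3}

Characteristic polynomials: χ_{M1} = (x + 1)^2, χ_{M2} = (x + 3)^2, χ_{M3} = (x + 1)^2.

{M1}: invariant factors x + 1, x + 1.

{M2}: invariant factors (x + 3)^2.

{M3}: invariant factors (x + 1)^2.

Matrices are similar if and only if their invariant-factor lists agree; the partition into similarity classes is {M1}, {M2}, {M3}.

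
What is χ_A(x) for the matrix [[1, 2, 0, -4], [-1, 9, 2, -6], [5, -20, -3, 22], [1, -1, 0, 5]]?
χ_A(x) = (x - 3)^4

xI - A = [[x - 1, -2, 0, 4], [1, x - 9, -2, 6], [-5, 20, x + 3, -22], [-1, 1, 0, x - 5]].

Expanding det(xI - A) along the first row:
det(xI - A) = + (x - 1)·det([[x - 9, -2, 6], [20, x + 3, -22], [1, 0, x - 5]]) - (-2)·det([[1, -2, 6], [-5, x + 3, -22], [-1, 0, x - 5]]) + (0)·det([[1, x - 9, 6], [-5, 20, -22], [-1, 1, x - 5]]) - (4)·det([[1, x - 9, -2], [-5, 20, x + 3], [-1, 1, 0]]).

Evaluating gives χ_A(x) = x^4 - 12x^3 + 54x^2 - 108x + 81 = (x - 3)^4.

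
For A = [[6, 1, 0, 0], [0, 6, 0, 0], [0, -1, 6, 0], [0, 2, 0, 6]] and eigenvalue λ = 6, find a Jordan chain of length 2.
We seek v_1 ∈ ker((A - 6I)^2) \ ker(A - 6I), then set v_{i+1} = (A - 6I) v_i.

One such chain is v_1 = [[-1, 1, 1, -3]]^T, v_2 = [[1, 0, -1, 2]]^T. Check: (A - 6I) v_2 = [[0, 0, 0, 0]]^T = 0.

v_1 = [[-1, 1, 1, -3]]^T, v_2 = [[1, 0, -1, 2]]^T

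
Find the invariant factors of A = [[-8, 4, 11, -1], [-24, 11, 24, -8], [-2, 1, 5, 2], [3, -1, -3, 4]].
(x - 3)^2, (x - 3)^2

The Jordan structure of A has elementary divisors (x - 3)^2, (x - 3)^2. Arranging the block sizes at each eigenvalue in decreasing order and taking row products gives the invariant factors.

Invariant factors (smallest first, each dividing the next): (x - 3)^2, (x - 3)^2.

Check: the last factor (x - 3)^2 is the minimal polynomial, and the product (x - 3)^4 is the characteristic polynomial.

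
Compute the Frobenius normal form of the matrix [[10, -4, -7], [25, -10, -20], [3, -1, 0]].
R = [[0, 0, 5], [1, 0, -1], [0, 1, 0]]

The invariant factors of A (the non-unit diagonal entries of the Smith normal form of xI - A over ℚ[x]) are x^3 + x - 5, each dividing the next. The characteristic polynomial is their product, x^3 + x - 5.

The rational canonical form is the block-diagonal matrix of companion matrices C(f_i):
R = [[0, 0, 5], [1, 0, -1], [0, 1, 0]].

Note the characteristic polynomial does not split into linear factors over ℚ, so A has no Jordan form over ℚ; the rational canonical form exists over any field.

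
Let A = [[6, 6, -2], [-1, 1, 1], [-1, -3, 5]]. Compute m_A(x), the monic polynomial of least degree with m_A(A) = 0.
m_A(x) = (x - 4)^2

The characteristic polynomial factors as (x - 4)^3. The minimal polynomial is ∏(x - λ)^{k_λ} where k_λ is the size of the largest Jordan block at λ.

For λ = 4: rank(A - 4I) = 1, and the largest Jordan block has size 2 (the smallest k with rank((A - 4I)^k) = rank((A - 4I)^(k+1))).

So m_A(x) = (x - 4)^2.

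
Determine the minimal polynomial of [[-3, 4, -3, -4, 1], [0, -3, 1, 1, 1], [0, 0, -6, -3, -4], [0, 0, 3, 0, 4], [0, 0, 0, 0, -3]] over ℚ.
m_A(x) = (x + 3)^3

The characteristic polynomial factors as (x + 3)^5. The minimal polynomial is ∏(x - λ)^{k_λ} where k_λ is the size of the largest Jordan block at λ.

For λ = -3: rank(A + 3I) = 3, and the largest Jordan block has size 3 (the smallest k with rank((A + 3I)^k) = rank((A + 3I)^(k+1))).

So m_A(x) = (x + 3)^3.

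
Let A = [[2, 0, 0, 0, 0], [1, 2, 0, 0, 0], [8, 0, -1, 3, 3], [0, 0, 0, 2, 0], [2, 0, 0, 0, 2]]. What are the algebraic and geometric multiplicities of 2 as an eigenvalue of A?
algebraic multiplicity 4, geometric multiplicity 3

The characteristic polynomial is (x - 2)^4(x + 1), so the factor x - 2 appears with exponent 4: the algebraic multiplicity is 4.

rank(A - 2I) = 2, so the eigenspace has dimension 5 - 2 = 3: the geometric multiplicity is 3.

Since 3 < 4, A is not diagonalizable.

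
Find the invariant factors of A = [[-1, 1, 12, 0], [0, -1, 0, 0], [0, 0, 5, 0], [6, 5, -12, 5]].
x - 5, (x - 5)(x + 1)^2

The Jordan structure of A has elementary divisors (x + 1)^2, (x - 5), (x - 5). Arranging the block sizes at each eigenvalue in decreasing order and taking row products gives the invariant factors.

Invariant factors (smallest first, each dividing the next): x - 5, (x - 5)(x + 1)^2.

Check: the last factor (x - 5)(x + 1)^2 is the minimal polynomial, and the product (x - 5)^2(x + 1)^2 is the characteristic polynomial.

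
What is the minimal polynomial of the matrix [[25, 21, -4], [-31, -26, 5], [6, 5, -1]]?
The characteristic polynomial factors as x(x + 1)^2. The minimal polynomial is ∏(x - λ)^{k_λ} where k_λ is the size of the largest Jordan block at λ.

For λ = -1: rank(A + I) = 2, and the largest Jordan block has size 2 (the smallest k with rank((A + I)^k) = rank((A + I)^(k+1))).
For λ = 0: rank(A) = 2, and the largest Jordan block has size 1 (the smallest k with rank(A^k) = rank(A^(k+1))).

So m_A(x) = x(x + 1)^2.

m_A(x) = x(x + 1)^2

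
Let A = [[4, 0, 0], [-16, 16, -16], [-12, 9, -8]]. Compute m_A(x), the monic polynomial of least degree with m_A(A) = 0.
The characteristic polynomial factors as (x - 4)^3. The minimal polynomial is ∏(x - λ)^{k_λ} where k_λ is the size of the largest Jordan block at λ.

For λ = 4: rank(A - 4I) = 1, and the largest Jordan block has size 2 (the smallest k with rank((A - 4I)^k) = rank((A - 4I)^(k+1))).

So m_A(x) = (x - 4)^2.

m_A(x) = (x - 4)^2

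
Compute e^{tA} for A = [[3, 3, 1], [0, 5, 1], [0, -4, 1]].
A has Jordan form J = [[3, 1, 0], [0, 3, 1], [0, 0, 3]] with A = PJP^{-1}, so e^{tA} = P e^{tJ} P^{-1}.

For a Jordan block J_k(λ), e^{tJ_k(λ)} = e^{λt} · (I + tN + t^2 N^2/2! + ... + t^{k-1} N^{k-1}/(k-1)!) where N is the nilpotent superdiagonal part.

Assembling the blocks and conjugating back gives the entries of e^{tA} as shown above.

e^{tA} = [[e^{3*t}, t*(t + 3)*e^{3*t}, t*(t + 2)*e^{3*t}/2], [0, (2*t + 1)*e^{3*t}, t*e^{3*t}], [0, -4*t*e^{3*t}, (1 - 2*t)*e^{3*t}]]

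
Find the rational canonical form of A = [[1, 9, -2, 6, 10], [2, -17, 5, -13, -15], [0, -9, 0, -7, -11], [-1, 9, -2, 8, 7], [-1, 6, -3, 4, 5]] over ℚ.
R = [[0, 5, 0, 0, 0], [1, -2, 0, 0, 0], [0, 0, 0, 0, -5], [0, 0, 1, 0, 7], [0, 0, 0, 1, -1]]

The invariant factors of A (the non-unit diagonal entries of the Smith normal form of xI - A over ℚ[x]) are x^2 + 2x - 5, (x - 1)(x^2 + 2x - 5), each dividing the next. The characteristic polynomial is their product, (x - 1)(x^2 + 2x - 5)^2.

The rational canonical form is the block-diagonal matrix of companion matrices C(f_i):
R = [[0, 5, 0, 0, 0], [1, -2, 0, 0, 0], [0, 0, 0, 0, -5], [0, 0, 1, 0, 7], [0, 0, 0, 1, -1]].

Note the characteristic polynomial does not split into linear factors over ℚ, so A has no Jordan form over ℚ; the rational canonical form exists over any field.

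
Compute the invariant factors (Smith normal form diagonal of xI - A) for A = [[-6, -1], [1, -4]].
(x + 5)^2

The Jordan structure of A has elementary divisors (x + 5)^2. Arranging the block sizes at each eigenvalue in decreasing order and taking row products gives the invariant factors.

Invariant factors (smallest first, each dividing the next): (x + 5)^2.

Check: the last factor (x + 5)^2 is the minimal polynomial, and the product (x + 5)^2 is the characteristic polynomial.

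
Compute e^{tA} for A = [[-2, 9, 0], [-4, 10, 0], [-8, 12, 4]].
A has Jordan form J = [[4, 1, 0], [0, 4, 0], [0, 0, 4]] with A = PJP^{-1}, so e^{tA} = P e^{tJ} P^{-1}.

For a Jordan block J_k(λ), e^{tJ_k(λ)} = e^{λt} · (I + tN + t^2 N^2/2! + ... + t^{k-1} N^{k-1}/(k-1)!) where N is the nilpotent superdiagonal part.

Assembling the blocks and conjugating back gives the entries of e^{tA} as shown above.

e^{tA} = [[(1 - 6*t)*e^{4*t}, 9*t*e^{4*t}, 0], [-4*t*e^{4*t}, (6*t + 1)*e^{4*t}, 0], [-8*t*e^{4*t}, 12*t*e^{4*t}, e^{4*t}]]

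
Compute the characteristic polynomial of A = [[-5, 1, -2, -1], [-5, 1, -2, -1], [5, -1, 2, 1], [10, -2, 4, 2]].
xI - A = [[x + 5, -1, 2, 1], [5, x - 1, 2, 1], [-5, 1, x - 2, -1], [-10, 2, -4, x - 2]].

Expanding det(xI - A) along the first row:
det(xI - A) = + (x + 5)·det([[x - 1, 2, 1], [1, x - 2, -1], [2, -4, x - 2]]) - (-1)·det([[5, 2, 1], [-5, x - 2, -1], [-10, -4, x - 2]]) + (2)·det([[5, x - 1, 1], [-5, 1, -1], [-10, 2, x - 2]]) - (1)·det([[5, x - 1, 2], [-5, 1, x - 2], [-10, 2, -4]]).

Evaluating gives χ_A(x) = x^4.

χ_A(x) = x^4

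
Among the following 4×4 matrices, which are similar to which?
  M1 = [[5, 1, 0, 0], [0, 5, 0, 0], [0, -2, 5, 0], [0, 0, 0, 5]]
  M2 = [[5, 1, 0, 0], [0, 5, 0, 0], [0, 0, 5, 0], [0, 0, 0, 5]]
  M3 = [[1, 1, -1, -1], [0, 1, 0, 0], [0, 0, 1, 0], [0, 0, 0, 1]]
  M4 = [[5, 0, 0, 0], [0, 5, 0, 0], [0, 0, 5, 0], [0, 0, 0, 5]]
Characteristic polynomials: χ_{M1} = (x - 5)^4, χ_{M2} = (x - 5)^4, χ_{M3} = (x - 1)^4, χ_{M4} = (x - 5)^4.

{M1, M2}: invariant factors x - 5, x - 5, (x - 5)^2.

{M3}: invariant factors x - 1, x - 1, (x - 1)^2.

{M4}: invariant factors x - 5, x - 5, x - 5, x - 5.

Matrices are similar if and only if their invariant-factor lists agree; the partition into similarity classes is {M1, M2}, {M3}, {M4}.

3 classes: {M1, M2}, {M3}, {M4}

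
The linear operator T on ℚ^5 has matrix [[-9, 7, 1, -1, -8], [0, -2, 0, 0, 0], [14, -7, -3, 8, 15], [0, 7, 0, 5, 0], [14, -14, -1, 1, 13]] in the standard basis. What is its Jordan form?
J = [[-2, 1, 0, 0, 0], [0, -2, 0, 0, 0], [0, 0, -2, 0, 0], [0, 0, 0, 5, 0], [0, 0, 0, 0, 5]]

The characteristic polynomial is det(xI - A) = (x - 5)^2(x + 2)^3, so the eigenvalues are -2 (algebraic multiplicity 3), 5 (algebraic multiplicity 2).

For λ = -2: rank(A + 2I) = 3, rank((A + 2I)^2) = 2. The eigenspace has dimension 5 - 3 = 2, so there are 2 Jordan blocks; the rank sequence gives block sizes [2, 1].

For λ = 5: rank(A - 5I) = 3. The eigenspace has dimension 5 - 3 = 2, so there are 2 Jordan blocks; the rank sequence gives block sizes [1, 1].

Assembling the blocks gives the Jordan form J above.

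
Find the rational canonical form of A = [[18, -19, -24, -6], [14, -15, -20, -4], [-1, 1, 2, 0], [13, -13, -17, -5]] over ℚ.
R = [[-1, 0, 0, 0], [0, 0, 0, -2], [0, 1, 0, 0], [0, 0, 1, 1]]

The invariant factors of A (the non-unit diagonal entries of the Smith normal form of xI - A over ℚ[x]) are x + 1, (x + 1)(x^2 - 2x + 2), each dividing the next. The characteristic polynomial is their product, (x + 1)^2(x^2 - 2x + 2).

The rational canonical form is the block-diagonal matrix of companion matrices C(f_i):
R = [[-1, 0, 0, 0], [0, 0, 0, -2], [0, 1, 0, 0], [0, 0, 1, 1]].

Note the characteristic polynomial does not split into linear factors over ℚ, so A has no Jordan form over ℚ; the rational canonical form exists over any field.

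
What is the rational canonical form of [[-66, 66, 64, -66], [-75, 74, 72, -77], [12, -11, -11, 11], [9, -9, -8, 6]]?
The invariant factors of A (the non-unit diagonal entries of the Smith normal form of xI - A over ℚ[x]) are x + 3, (x - 6)(x - 3)(x + 3), each dividing the next. The characteristic polynomial is their product, (x - 6)(x - 3)(x + 3)^2.

The rational canonical form is the block-diagonal matrix of companion matrices C(f_i):
R = [[-3, 0, 0, 0], [0, 0, 0, -54], [0, 1, 0, 9], [0, 0, 1, 6]].

R = [[-3, 0, 0, 0], [0, 0, 0, -54], [0, 1, 0, 9], [0, 0, 1, 6]]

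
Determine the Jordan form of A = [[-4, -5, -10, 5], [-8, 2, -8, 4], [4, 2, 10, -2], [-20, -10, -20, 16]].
The characteristic polynomial is det(xI - A) = (x - 6)^4, so the eigenvalues are 6 (algebraic multiplicity 4).

For λ = 6: rank(A - 6I) = 1, rank((A - 6I)^2) = 0. The eigenspace has dimension 4 - 1 = 3, so there are 3 Jordan blocks; the rank sequence gives block sizes [2, 1, 1].

Assembling the blocks gives the Jordan form J above.

J = [[6, 1, 0, 0], [0, 6, 0, 0], [0, 0, 6, 0], [0, 0, 0, 6]]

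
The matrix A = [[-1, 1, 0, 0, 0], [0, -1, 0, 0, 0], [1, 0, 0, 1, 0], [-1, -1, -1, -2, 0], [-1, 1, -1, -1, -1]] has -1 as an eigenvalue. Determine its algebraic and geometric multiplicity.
The characteristic polynomial is (x + 1)^5, so the factor x + 1 appears with exponent 5: the algebraic multiplicity is 5.

rank(A + I) = 2, so the eigenspace has dimension 5 - 2 = 3: the geometric multiplicity is 3.

Since 3 < 5, A is not diagonalizable.

algebraic multiplicity 5, geometric multiplicity 3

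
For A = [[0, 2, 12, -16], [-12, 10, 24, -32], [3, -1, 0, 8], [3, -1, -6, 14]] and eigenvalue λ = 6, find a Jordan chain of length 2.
We seek v_1 ∈ ker((A - 6I)^2) \ ker(A - 6I), then set v_{i+1} = (A - 6I) v_i.

One such chain is v_1 = [[4, -3, 4, 1]]^T, v_2 = [[2, 4, -1, -1]]^T. Check: (A - 6I) v_2 = [[0, 0, 0, 0]]^T = 0.

v_1 = [[4, -3, 4, 1]]^T, v_2 = [[2, 4, -1, -1]]^T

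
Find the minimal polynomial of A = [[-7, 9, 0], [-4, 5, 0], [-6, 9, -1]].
m_A(x) = (x + 1)^2

The characteristic polynomial factors as (x + 1)^3. The minimal polynomial is ∏(x - λ)^{k_λ} where k_λ is the size of the largest Jordan block at λ.

For λ = -1: rank(A + I) = 1, and the largest Jordan block has size 2 (the smallest k with rank((A + I)^k) = rank((A + I)^(k+1))).

So m_A(x) = (x + 1)^2.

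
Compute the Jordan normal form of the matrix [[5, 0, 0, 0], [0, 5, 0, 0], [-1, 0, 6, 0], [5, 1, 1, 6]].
The characteristic polynomial is det(xI - A) = (x - 6)^2(x - 5)^2, so the eigenvalues are 5 (algebraic multiplicity 2), 6 (algebraic multiplicity 2).

For λ = 5: rank(A - 5I) = 2. The eigenspace has dimension 4 - 2 = 2, so there are 2 Jordan blocks; the rank sequence gives block sizes [1, 1].

For λ = 6: rank(A - 6I) = 3, rank((A - 6I)^2) = 2. The eigenspace has dimension 4 - 3 = 1, so there is 1 Jordan block; the rank sequence gives block sizes [2].

Assembling the blocks gives the Jordan form J above.

J = [[5, 0, 0, 0], [0, 5, 0, 0], [0, 0, 6, 1], [0, 0, 0, 6]]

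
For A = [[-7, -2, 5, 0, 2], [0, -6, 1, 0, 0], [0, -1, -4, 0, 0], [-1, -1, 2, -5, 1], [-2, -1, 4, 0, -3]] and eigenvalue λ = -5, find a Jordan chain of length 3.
v_1 = [[-1, 0, 1, 0, -3]]^T, v_2 = [[1, 1, 1, 0, 0]]^T, v_3 = [[1, 0, 0, 0, 1]]^T

We seek v_1 ∈ ker((A + 5I)^3) \ ker((A + 5I)^2), then set v_{i+1} = (A + 5I) v_i.

One such chain is v_1 = [[-1, 0, 1, 0, -3]]^T, v_2 = [[1, 1, 1, 0, 0]]^T, v_3 = [[1, 0, 0, 0, 1]]^T. Check: (A + 5I) v_3 = [[0, 0, 0, 0, 0]]^T = 0.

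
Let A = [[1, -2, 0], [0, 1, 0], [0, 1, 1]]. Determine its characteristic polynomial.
xI - A = [[x - 1, 2, 0], [0, x - 1, 0], [0, -1, x - 1]].

Expanding det(xI - A) along the first row:
det(xI - A) = + (x - 1)·det([[x - 1, 0], [-1, x - 1]]) - (2)·det([[0, 0], [0, x - 1]]) + (0)·det([[0, x - 1], [0, -1]]).

Evaluating gives χ_A(x) = x^3 - 3x^2 + 3x - 1 = (x - 1)^3.

χ_A(x) = (x - 1)^3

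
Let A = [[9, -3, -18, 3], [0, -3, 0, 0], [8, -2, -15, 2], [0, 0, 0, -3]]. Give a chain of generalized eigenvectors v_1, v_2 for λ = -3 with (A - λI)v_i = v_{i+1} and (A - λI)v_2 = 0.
v_1 = [[-4, 2, -3, -1]]^T, v_2 = [[-3, 0, -2, 0]]^T

We seek v_1 ∈ ker((A + 3I)^2) \ ker(A + 3I), then set v_{i+1} = (A + 3I) v_i.

One such chain is v_1 = [[-4, 2, -3, -1]]^T, v_2 = [[-3, 0, -2, 0]]^T. Check: (A + 3I) v_2 = [[0, 0, 0, 0]]^T = 0.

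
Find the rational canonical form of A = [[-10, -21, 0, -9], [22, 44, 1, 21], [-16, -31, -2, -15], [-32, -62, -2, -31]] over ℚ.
The invariant factors of A (the non-unit diagonal entries of the Smith normal form of xI - A over ℚ[x]) are x + 1, (x - 6)(x + 1)(x + 3), each dividing the next. The characteristic polynomial is their product, (x - 6)(x + 1)^2(x + 3).

The rational canonical form is the block-diagonal matrix of companion matrices C(f_i):
R = [[-1, 0, 0, 0], [0, 0, 0, 18], [0, 1, 0, 21], [0, 0, 1, 2]].

R = [[-1, 0, 0, 0], [0, 0, 0, 18], [0, 1, 0, 21], [0, 0, 1, 2]]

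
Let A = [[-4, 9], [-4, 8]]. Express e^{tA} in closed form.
A has Jordan form J = [[2, 1], [0, 2]] with A = PJP^{-1}, so e^{tA} = P e^{tJ} P^{-1}.

For a Jordan block J_k(λ), e^{tJ_k(λ)} = e^{λt} · (I + tN + t^2 N^2/2! + ... + t^{k-1} N^{k-1}/(k-1)!) where N is the nilpotent superdiagonal part.

Assembling the blocks and conjugating back gives the entries of e^{tA} as shown above.

e^{tA} = [[(1 - 6*t)*e^{2*t}, 9*t*e^{2*t}], [-4*t*e^{2*t}, (6*t + 1)*e^{2*t}]]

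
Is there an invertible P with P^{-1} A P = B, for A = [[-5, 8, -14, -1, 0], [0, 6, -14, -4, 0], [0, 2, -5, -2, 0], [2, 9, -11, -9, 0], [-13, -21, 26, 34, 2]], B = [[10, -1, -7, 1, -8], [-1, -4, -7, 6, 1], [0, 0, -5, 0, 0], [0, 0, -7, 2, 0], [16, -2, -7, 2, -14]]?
Both have characteristic polynomial (x - 2)^2(x + 5)^3, but the minimal polynomial of A is (x - 2)(x + 5)^3 while the minimal polynomial of B is (x - 2)(x + 5)^2. The minimal polynomial is a similarity invariant, so A and B are not similar.

No.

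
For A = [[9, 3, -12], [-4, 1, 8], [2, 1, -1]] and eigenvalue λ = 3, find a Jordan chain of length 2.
We seek v_1 ∈ ker((A - 3I)^2) \ ker(A - 3I), then set v_{i+1} = (A - 3I) v_i.

One such chain is v_1 = [[3, -1, 1]]^T, v_2 = [[3, -2, 1]]^T. Check: (A - 3I) v_2 = [[0, 0, 0]]^T = 0.

v_1 = [[3, -1, 1]]^T, v_2 = [[3, -2, 1]]^T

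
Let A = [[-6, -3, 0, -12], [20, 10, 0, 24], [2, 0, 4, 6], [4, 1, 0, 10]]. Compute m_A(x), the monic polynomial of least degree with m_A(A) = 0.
The characteristic polynomial factors as (x - 6)(x - 4)^3. The minimal polynomial is ∏(x - λ)^{k_λ} where k_λ is the size of the largest Jordan block at λ.

For λ = 4: rank(A - 4I) = 2, and the largest Jordan block has size 2 (the smallest k with rank((A - 4I)^k) = rank((A - 4I)^(k+1))).
For λ = 6: rank(A - 6I) = 3, and the largest Jordan block has size 1 (the smallest k with rank((A - 6I)^k) = rank((A - 6I)^(k+1))).

So m_A(x) = (x - 6)(x - 4)^2.

m_A(x) = (x - 6)(x - 4)^2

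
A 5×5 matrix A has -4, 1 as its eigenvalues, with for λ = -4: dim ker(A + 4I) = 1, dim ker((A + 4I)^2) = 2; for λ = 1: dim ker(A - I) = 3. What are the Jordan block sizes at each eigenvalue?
λ = -4: successive nullity increments [1, 1] count blocks of size ≥ k; block sizes are [2].
λ = 1: successive nullity increments [3] count blocks of size ≥ k; block sizes are [1, 1, 1].

Jordan blocks: (-4, 2), (1, 1), (1, 1), (1, 1)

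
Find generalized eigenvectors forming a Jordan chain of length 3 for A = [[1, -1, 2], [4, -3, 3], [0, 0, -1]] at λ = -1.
v_1 = [[1, 0, -1]]^T, v_2 = [[0, 1, 0]]^T, v_3 = [[-1, -2, 0]]^T

We seek v_1 ∈ ker((A + I)^3) \ ker((A + I)^2), then set v_{i+1} = (A + I) v_i.

One such chain is v_1 = [[1, 0, -1]]^T, v_2 = [[0, 1, 0]]^T, v_3 = [[-1, -2, 0]]^T. Check: (A + I) v_3 = [[0, 0, 0]]^T = 0.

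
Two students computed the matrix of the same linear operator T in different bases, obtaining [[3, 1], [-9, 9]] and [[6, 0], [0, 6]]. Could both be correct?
No.

Both have characteristic polynomial (x - 6)^2, but the minimal polynomial of A is (x - 6)^2 while the minimal polynomial of B is x - 6. The minimal polynomial is a similarity invariant, so A and B are not similar.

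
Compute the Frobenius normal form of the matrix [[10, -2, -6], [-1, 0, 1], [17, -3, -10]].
The invariant factors of A (the non-unit diagonal entries of the Smith normal form of xI - A over ℚ[x]) are x^3 + 3x + 2, each dividing the next. The characteristic polynomial is their product, x^3 + 3x + 2.

The rational canonical form is the block-diagonal matrix of companion matrices C(f_i):
R = [[0, 0, -2], [1, 0, -3], [0, 1, 0]].

Note the characteristic polynomial does not split into linear factors over ℚ, so A has no Jordan form over ℚ; the rational canonical form exists over any field.

R = [[0, 0, -2], [1, 0, -3], [0, 1, 0]]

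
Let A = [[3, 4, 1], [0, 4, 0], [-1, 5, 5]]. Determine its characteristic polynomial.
χ_A(x) = (x - 4)^3

xI - A = [[x - 3, -4, -1], [0, x - 4, 0], [1, -5, x - 5]].

Expanding det(xI - A) along the first row:
det(xI - A) = + (x - 3)·det([[x - 4, 0], [-5, x - 5]]) - (-4)·det([[0, 0], [1, x - 5]]) + (-1)·det([[0, x - 4], [1, -5]]).

Evaluating gives χ_A(x) = x^3 - 12x^2 + 48x - 64 = (x - 4)^3.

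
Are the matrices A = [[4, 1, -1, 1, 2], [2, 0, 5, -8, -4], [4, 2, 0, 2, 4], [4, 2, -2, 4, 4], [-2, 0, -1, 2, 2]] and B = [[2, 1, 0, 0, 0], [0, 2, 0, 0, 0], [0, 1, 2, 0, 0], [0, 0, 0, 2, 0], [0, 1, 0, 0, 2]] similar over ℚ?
No.

Both have characteristic polynomial (x - 2)^5, but the minimal polynomial of A is (x - 2)^3 while the minimal polynomial of B is (x - 2)^2. The minimal polynomial is a similarity invariant, so A and B are not similar.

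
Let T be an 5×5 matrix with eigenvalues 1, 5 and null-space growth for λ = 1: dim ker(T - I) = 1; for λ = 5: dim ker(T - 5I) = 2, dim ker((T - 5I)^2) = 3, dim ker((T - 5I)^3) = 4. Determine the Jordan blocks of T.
λ = 1: successive nullity increments [1] count blocks of size ≥ k; block sizes are [1].
λ = 5: successive nullity increments [2, 1, 1] count blocks of size ≥ k; block sizes are [3, 1].

Jordan blocks: (1, 1), (5, 3), (5, 1)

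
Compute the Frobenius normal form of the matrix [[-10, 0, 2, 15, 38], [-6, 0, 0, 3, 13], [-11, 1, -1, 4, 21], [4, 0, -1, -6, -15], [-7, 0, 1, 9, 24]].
R = [[0, 0, 0, 0, 3], [1, 0, 0, 0, 11], [0, 1, 0, 0, 2], [0, 0, 1, 0, -14], [0, 0, 0, 1, 7]]

The invariant factors of A (the non-unit diagonal entries of the Smith normal form of xI - A over ℚ[x]) are (x - 3)(x^2 - 2x - 1)^2, each dividing the next. The characteristic polynomial is their product, (x - 3)(x^2 - 2x - 1)^2.

The rational canonical form is the block-diagonal matrix of companion matrices C(f_i):
R = [[0, 0, 0, 0, 3], [1, 0, 0, 0, 11], [0, 1, 0, 0, 2], [0, 0, 1, 0, -14], [0, 0, 0, 1, 7]].

Note the characteristic polynomial does not split into linear factors over ℚ, so A has no Jordan form over ℚ; the rational canonical form exists over any field.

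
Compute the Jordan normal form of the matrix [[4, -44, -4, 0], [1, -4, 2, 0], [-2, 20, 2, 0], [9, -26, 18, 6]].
J = [[-2, 1, 0, 0], [0, -2, 0, 0], [0, 0, 6, 0], [0, 0, 0, 6]]

The characteristic polynomial is det(xI - A) = (x - 6)^2(x + 2)^2, so the eigenvalues are -2 (algebraic multiplicity 2), 6 (algebraic multiplicity 2).

For λ = -2: rank(A + 2I) = 3, rank((A + 2I)^2) = 2. The eigenspace has dimension 4 - 3 = 1, so there is 1 Jordan block; the rank sequence gives block sizes [2].

For λ = 6: rank(A - 6I) = 2. The eigenspace has dimension 4 - 2 = 2, so there are 2 Jordan blocks; the rank sequence gives block sizes [1, 1].

Assembling the blocks gives the Jordan form J above.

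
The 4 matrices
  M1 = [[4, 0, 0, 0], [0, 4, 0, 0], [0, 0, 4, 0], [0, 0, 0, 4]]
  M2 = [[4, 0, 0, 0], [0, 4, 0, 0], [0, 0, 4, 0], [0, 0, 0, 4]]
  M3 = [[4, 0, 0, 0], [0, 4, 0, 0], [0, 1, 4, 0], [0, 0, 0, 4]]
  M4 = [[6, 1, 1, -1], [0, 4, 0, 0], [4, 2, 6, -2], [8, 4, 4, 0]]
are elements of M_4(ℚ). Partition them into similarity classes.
Characteristic polynomials: χ_{M1} = (x - 4)^4, χ_{M2} = (x - 4)^4, χ_{M3} = (x - 4)^4, χ_{M4} = (x - 4)^4.

{M1, M2}: invariant factors x - 4, x - 4, x - 4, x - 4.

{M3, M4}: invariant factors x - 4, x - 4, (x - 4)^2.

Matrices are similar if and only if their invariant-factor lists agree; the partition into similarity classes is {M1, M2}, {M3, M4}.

2 classes: {M1, M2}, {M3, M4}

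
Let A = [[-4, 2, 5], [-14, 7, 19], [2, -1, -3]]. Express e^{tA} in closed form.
e^{tA} = [[-t^2 - 4*t + 1, t*(t + 4)/2, t*(3*t + 10)/2], [2*t*(-t - 7), t^2 + 7*t + 1, t*(3*t + 19)], [2*t, -t, 1 - 3*t]]

A has Jordan form J = [[0, 1, 0], [0, 0, 1], [0, 0, 0]] with A = PJP^{-1}, so e^{tA} = P e^{tJ} P^{-1}.

For a Jordan block J_k(λ), e^{tJ_k(λ)} = e^{λt} · (I + tN + t^2 N^2/2! + ... + t^{k-1} N^{k-1}/(k-1)!) where N is the nilpotent superdiagonal part.

Assembling the blocks and conjugating back gives the entries of e^{tA} as shown above.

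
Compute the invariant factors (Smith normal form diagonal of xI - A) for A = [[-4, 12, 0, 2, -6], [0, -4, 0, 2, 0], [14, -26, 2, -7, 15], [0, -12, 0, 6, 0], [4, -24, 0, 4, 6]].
x(x - 2), x(x - 2)^2

The Jordan structure of A has elementary divisors x, x, (x - 2)^2, (x - 2). Arranging the block sizes at each eigenvalue in decreasing order and taking row products gives the invariant factors.

Invariant factors (smallest first, each dividing the next): x(x - 2), x(x - 2)^2.

Check: the last factor x(x - 2)^2 is the minimal polynomial, and the product x^2(x - 2)^3 is the characteristic polynomial.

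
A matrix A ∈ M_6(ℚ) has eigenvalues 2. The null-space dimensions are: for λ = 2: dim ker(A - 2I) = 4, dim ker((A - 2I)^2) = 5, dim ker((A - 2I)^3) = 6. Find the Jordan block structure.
Jordan blocks: (2, 3), (2, 1), (2, 1), (2, 1)

λ = 2: successive nullity increments [4, 1, 1] count blocks of size ≥ k; block sizes are [3, 1, 1, 1].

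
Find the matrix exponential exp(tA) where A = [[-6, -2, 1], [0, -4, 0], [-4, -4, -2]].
e^{tA} = [[(1 - 2*t)*e^{-4*t}, -2*t*e^{-4*t}, t*e^{-4*t}], [0, e^{-4*t}, 0], [-4*t*e^{-4*t}, -4*t*e^{-4*t}, (2*t + 1)*e^{-4*t}]]

A has Jordan form J = [[-4, 1, 0], [0, -4, 0], [0, 0, -4]] with A = PJP^{-1}, so e^{tA} = P e^{tJ} P^{-1}.

For a Jordan block J_k(λ), e^{tJ_k(λ)} = e^{λt} · (I + tN + t^2 N^2/2! + ... + t^{k-1} N^{k-1}/(k-1)!) where N is the nilpotent superdiagonal part.

Assembling the blocks and conjugating back gives the entries of e^{tA} as shown above.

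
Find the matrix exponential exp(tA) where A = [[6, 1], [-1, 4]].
e^{tA} = [[(t + 1)*e^{5*t}, t*e^{5*t}], [-t*e^{5*t}, (1 - t)*e^{5*t}]]

A has Jordan form J = [[5, 1], [0, 5]] with A = PJP^{-1}, so e^{tA} = P e^{tJ} P^{-1}.

For a Jordan block J_k(λ), e^{tJ_k(λ)} = e^{λt} · (I + tN + t^2 N^2/2! + ... + t^{k-1} N^{k-1}/(k-1)!) where N is the nilpotent superdiagonal part.

Assembling the blocks and conjugating back gives the entries of e^{tA} as shown above.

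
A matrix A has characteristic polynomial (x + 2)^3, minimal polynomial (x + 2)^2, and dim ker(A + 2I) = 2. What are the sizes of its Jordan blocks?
Jordan blocks: (-2, 2), (-2, 1)

λ = -2: algebraic multiplicity 3 (exponent in χ_A), largest block size 2 (exponent in m_A), 2 blocks (geometric multiplicity). These force block sizes [2, 1].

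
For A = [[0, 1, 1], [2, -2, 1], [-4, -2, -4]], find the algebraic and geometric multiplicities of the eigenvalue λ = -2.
algebraic multiplicity 3, geometric multiplicity 1

The characteristic polynomial is (x + 2)^3, so the factor x + 2 appears with exponent 3: the algebraic multiplicity is 3.

rank(A + 2I) = 2, so the eigenspace has dimension 3 - 2 = 1: the geometric multiplicity is 1.

Since 1 < 3, A is not diagonalizable.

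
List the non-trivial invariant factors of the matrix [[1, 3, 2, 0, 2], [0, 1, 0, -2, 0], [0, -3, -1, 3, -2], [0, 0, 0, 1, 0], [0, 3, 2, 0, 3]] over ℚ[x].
x - 1, (x - 1)^2, (x - 1)^2

The Jordan structure of A has elementary divisors (x - 1)^2, (x - 1)^2, (x - 1). Arranging the block sizes at each eigenvalue in decreasing order and taking row products gives the invariant factors.

Invariant factors (smallest first, each dividing the next): x - 1, (x - 1)^2, (x - 1)^2.

Check: the last factor (x - 1)^2 is the minimal polynomial, and the product (x - 1)^5 is the characteristic polynomial.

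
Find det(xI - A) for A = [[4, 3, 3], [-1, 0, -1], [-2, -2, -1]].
xI - A = [[x - 4, -3, -3], [1, x, 1], [2, 2, x + 1]].

Expanding det(xI - A) along the first row:
det(xI - A) = + (x - 4)·det([[x, 1], [2, x + 1]]) - (-3)·det([[1, 1], [2, x + 1]]) + (-3)·det([[1, x], [2, 2]]).

Evaluating gives χ_A(x) = x^3 - 3x^2 + 3x - 1 = (x - 1)^3.

χ_A(x) = (x - 1)^3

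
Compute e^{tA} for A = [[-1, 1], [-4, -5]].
A has Jordan form J = [[-3, 1], [0, -3]] with A = PJP^{-1}, so e^{tA} = P e^{tJ} P^{-1}.

For a Jordan block J_k(λ), e^{tJ_k(λ)} = e^{λt} · (I + tN + t^2 N^2/2! + ... + t^{k-1} N^{k-1}/(k-1)!) where N is the nilpotent superdiagonal part.

Assembling the blocks and conjugating back gives the entries of e^{tA} as shown above.

e^{tA} = [[(2*t + 1)*e^{-3*t}, t*e^{-3*t}], [-4*t*e^{-3*t}, (1 - 2*t)*e^{-3*t}]]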